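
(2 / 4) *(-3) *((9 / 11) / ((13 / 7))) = -189 / 286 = -0.66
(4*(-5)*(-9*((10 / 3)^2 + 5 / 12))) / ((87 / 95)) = 197125 / 87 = 2265.80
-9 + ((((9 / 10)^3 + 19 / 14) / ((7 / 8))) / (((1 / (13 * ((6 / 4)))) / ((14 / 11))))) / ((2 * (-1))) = -742767 / 19250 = -38.59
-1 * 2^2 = -4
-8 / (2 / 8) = -32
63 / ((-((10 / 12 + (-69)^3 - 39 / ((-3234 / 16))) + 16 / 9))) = 0.00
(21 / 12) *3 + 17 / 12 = 20 / 3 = 6.67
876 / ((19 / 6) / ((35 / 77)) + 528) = 26280 / 16049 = 1.64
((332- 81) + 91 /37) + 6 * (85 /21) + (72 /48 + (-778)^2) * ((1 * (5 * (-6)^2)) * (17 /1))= 479713042106 /259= 1852173907.75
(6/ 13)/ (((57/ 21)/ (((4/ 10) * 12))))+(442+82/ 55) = 6035912/ 13585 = 444.31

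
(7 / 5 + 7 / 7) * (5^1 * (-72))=-864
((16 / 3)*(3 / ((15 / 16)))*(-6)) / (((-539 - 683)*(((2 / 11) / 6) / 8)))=67584 / 3055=22.12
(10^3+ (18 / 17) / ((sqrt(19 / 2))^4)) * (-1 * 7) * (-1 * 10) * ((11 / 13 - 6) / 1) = -28782867680 / 79781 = -360773.46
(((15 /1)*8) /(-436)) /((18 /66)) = -110 /109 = -1.01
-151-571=-722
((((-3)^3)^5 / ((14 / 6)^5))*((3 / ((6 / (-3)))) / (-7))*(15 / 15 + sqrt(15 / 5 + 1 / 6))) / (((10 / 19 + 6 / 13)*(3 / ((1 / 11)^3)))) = -287078582349*sqrt(114) / 152832639344 -861235747047 / 76416319672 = -31.33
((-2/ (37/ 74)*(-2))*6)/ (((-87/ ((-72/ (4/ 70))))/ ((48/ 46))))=725.40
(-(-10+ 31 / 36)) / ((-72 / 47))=-15463 / 2592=-5.97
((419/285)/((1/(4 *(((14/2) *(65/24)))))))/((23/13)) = 495677/7866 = 63.02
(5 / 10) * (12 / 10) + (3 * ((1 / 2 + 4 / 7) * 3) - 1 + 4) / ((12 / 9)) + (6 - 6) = 2823 / 280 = 10.08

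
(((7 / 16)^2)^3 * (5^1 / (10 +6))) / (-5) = -117649 / 268435456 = -0.00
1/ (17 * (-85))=-1/ 1445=-0.00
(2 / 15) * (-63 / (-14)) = 3 / 5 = 0.60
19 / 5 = 3.80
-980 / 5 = -196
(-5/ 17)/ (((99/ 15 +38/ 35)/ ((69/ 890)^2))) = -33327/ 144890932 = -0.00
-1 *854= -854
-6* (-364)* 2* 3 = 13104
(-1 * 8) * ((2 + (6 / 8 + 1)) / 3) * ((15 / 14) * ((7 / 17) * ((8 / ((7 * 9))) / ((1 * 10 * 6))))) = -10 / 1071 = -0.01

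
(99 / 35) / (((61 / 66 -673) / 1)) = -6534 / 1552495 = -0.00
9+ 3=12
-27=-27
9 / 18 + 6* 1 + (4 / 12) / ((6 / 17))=67 / 9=7.44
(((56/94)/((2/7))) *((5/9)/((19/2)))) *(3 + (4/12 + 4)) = 21560/24111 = 0.89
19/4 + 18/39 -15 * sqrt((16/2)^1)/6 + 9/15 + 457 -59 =104991/260 -5 * sqrt(2) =396.74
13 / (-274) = -13 / 274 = -0.05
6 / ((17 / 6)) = 36 / 17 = 2.12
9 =9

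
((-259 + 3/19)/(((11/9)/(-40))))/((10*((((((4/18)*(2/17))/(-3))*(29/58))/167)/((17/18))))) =-6408650718/209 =-30663400.56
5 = 5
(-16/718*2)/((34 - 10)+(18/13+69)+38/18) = -936/2026555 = -0.00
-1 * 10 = -10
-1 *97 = -97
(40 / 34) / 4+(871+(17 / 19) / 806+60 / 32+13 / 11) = 10015590769 / 11454872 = 874.35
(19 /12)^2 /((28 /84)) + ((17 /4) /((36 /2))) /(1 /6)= 143 /16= 8.94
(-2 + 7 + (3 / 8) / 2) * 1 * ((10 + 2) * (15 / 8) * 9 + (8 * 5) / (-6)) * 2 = 97525 / 48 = 2031.77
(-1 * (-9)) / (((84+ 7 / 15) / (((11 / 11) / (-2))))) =-0.05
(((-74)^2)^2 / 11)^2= 899194740203776 / 121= 7431361489287.40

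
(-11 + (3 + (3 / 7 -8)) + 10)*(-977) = 38103 / 7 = 5443.29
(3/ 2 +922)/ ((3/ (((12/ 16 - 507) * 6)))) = -3740175/ 4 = -935043.75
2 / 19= 0.11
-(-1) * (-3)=-3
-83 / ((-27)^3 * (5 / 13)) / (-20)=-1079 / 1968300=-0.00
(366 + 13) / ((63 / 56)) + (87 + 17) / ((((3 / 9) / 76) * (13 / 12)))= 200024 / 9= 22224.89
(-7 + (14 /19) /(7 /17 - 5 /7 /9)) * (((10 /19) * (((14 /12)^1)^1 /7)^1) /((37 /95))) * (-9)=1213275 /125134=9.70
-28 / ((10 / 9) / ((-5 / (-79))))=-126 / 79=-1.59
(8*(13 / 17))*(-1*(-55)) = 5720 / 17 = 336.47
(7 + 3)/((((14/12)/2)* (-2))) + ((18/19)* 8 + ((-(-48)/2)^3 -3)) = 13820.01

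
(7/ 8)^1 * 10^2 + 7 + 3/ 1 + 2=199/ 2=99.50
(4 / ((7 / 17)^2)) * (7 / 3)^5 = 396508 / 243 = 1631.72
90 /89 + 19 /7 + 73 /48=156887 /29904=5.25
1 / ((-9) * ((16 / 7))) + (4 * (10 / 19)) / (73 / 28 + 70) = -109109 / 5562288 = -0.02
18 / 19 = 0.95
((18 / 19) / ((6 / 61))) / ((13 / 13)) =183 / 19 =9.63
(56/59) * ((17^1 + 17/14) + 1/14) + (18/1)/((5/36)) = 43352/295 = 146.96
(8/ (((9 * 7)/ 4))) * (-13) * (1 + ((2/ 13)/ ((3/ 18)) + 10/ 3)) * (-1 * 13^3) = 14412320/ 189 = 76255.66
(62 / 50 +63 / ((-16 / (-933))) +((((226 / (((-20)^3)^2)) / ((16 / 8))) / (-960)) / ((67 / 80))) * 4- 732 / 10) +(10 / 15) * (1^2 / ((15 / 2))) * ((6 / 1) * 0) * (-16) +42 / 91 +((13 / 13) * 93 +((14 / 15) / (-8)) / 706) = 218137700452121443 / 59032896000000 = 3695.19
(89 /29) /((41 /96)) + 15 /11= 111819 /13079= 8.55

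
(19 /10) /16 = 19 /160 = 0.12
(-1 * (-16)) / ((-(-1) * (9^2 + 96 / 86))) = 688 / 3531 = 0.19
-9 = -9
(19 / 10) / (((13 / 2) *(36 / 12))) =19 / 195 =0.10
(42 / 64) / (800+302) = 0.00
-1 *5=-5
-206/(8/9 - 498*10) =927/22406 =0.04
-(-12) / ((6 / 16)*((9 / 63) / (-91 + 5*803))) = 878976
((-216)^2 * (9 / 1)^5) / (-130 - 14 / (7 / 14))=-1377495072 / 79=-17436646.48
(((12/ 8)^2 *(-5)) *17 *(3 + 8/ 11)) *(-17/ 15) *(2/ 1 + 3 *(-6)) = -142188/ 11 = -12926.18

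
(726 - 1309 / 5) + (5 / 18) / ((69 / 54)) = 53408 / 115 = 464.42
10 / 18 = 5 / 9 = 0.56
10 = 10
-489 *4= -1956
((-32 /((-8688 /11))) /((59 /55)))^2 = 1464100 /1026369369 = 0.00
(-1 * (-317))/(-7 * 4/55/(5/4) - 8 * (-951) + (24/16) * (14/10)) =174350/4185331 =0.04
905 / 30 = 181 / 6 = 30.17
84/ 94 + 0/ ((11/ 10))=42/ 47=0.89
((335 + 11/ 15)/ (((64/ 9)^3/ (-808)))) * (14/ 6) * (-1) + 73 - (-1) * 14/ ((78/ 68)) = 2947977047/ 1597440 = 1845.44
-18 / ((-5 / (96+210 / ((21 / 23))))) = 1173.60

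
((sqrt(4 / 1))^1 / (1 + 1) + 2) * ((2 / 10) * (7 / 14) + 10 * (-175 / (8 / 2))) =-6561 / 5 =-1312.20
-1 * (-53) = 53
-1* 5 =-5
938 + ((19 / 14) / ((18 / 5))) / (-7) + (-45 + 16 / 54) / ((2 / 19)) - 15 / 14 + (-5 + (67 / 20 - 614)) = -684391 / 6615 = -103.46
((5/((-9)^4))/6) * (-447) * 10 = -3725/6561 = -0.57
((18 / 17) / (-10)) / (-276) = 3 / 7820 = 0.00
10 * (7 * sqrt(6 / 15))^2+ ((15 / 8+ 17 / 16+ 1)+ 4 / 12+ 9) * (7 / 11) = 107947 / 528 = 204.45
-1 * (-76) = 76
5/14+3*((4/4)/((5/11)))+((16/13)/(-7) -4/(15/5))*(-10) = 8599/390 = 22.05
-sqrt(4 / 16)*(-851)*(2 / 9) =851 / 9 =94.56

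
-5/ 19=-0.26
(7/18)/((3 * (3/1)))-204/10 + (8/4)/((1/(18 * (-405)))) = -11826289/810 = -14600.36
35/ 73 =0.48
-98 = -98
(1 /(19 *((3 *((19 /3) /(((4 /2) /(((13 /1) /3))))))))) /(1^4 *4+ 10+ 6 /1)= 3 /46930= 0.00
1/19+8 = 153/19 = 8.05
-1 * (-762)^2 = -580644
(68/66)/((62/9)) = 51/341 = 0.15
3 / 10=0.30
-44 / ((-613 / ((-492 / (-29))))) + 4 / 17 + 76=23407008 / 302209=77.45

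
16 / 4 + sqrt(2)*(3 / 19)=3*sqrt(2) / 19 + 4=4.22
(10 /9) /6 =5 /27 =0.19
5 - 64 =-59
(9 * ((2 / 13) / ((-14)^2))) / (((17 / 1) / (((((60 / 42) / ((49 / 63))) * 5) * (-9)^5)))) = -225.35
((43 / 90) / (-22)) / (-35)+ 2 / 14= 0.14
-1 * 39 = -39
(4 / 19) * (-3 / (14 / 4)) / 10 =-12 / 665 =-0.02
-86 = -86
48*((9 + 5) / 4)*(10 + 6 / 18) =1736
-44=-44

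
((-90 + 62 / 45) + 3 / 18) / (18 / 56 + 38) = -111454 / 48285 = -2.31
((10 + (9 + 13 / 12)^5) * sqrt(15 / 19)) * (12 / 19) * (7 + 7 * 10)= 1997373294917 * sqrt(285) / 7485696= 4504529.99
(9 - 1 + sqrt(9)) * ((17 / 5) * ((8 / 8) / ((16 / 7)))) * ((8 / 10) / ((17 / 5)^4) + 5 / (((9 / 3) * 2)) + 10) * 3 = 83650721 / 157216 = 532.08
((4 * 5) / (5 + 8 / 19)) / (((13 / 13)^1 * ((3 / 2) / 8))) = 6080 / 309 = 19.68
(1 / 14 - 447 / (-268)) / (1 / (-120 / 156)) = -1255 / 938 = -1.34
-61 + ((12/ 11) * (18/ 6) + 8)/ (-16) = -2715/ 44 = -61.70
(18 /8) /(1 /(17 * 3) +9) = 0.25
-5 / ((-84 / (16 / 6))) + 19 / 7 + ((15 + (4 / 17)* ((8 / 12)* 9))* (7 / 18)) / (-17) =90947 / 36414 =2.50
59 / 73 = 0.81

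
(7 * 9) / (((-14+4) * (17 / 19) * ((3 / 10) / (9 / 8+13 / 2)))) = -178.96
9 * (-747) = -6723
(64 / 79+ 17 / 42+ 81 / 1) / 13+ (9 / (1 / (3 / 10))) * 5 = 427549 / 21567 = 19.82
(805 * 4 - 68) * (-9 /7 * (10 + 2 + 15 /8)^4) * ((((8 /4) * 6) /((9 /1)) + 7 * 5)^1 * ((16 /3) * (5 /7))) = -16298762956965 /784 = -20789238465.52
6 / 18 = 1 / 3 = 0.33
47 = 47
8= 8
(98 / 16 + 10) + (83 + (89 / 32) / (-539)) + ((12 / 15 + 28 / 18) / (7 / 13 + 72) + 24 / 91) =945938286277 / 9514945440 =99.42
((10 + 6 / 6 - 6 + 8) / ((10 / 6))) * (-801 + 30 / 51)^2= 7220867511 / 1445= 4997140.15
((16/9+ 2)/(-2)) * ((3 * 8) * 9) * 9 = -3672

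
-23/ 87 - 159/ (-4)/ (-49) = -18341/ 17052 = -1.08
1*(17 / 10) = 17 / 10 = 1.70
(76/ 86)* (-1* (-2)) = 76/ 43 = 1.77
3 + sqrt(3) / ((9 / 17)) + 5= 17 * sqrt(3) / 9 + 8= 11.27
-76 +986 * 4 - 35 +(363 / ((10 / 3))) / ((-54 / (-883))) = 336823 / 60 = 5613.72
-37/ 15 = -2.47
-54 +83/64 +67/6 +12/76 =-150949/3648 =-41.38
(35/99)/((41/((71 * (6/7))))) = 710/1353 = 0.52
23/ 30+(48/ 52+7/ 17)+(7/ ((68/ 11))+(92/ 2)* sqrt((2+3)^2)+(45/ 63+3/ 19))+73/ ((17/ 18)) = 549179093/ 1763580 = 311.40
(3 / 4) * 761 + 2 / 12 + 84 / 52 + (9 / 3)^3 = 599.53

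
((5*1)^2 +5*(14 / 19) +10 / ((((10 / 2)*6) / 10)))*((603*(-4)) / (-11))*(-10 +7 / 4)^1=-1100475 / 19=-57919.74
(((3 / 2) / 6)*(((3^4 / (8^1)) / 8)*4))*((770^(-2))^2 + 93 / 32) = 165504911158287 / 44995892480000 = 3.68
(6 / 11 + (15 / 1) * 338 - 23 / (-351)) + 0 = 19577629 / 3861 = 5070.61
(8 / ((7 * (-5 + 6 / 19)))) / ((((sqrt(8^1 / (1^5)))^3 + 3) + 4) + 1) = 19 / 4361 - 38 * sqrt(2) / 4361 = -0.01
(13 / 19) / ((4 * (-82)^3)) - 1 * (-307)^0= -41903981 / 41903968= -1.00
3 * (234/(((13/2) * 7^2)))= 108/49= 2.20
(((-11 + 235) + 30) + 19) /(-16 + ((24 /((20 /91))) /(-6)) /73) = -33215 /1977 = -16.80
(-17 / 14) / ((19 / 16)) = -136 / 133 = -1.02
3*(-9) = -27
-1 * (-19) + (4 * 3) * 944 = 11347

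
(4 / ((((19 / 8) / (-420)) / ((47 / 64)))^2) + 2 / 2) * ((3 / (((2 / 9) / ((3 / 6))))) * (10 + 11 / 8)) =29919608901 / 5776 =5179987.69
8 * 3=24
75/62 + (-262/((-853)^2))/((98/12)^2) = 131023605891/108313330958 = 1.21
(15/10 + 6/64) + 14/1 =499/32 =15.59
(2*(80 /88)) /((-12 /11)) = -5 /3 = -1.67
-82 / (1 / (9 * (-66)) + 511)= -48708 / 303533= -0.16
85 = 85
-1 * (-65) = 65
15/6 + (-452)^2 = 408613/2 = 204306.50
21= 21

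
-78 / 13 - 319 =-325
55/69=0.80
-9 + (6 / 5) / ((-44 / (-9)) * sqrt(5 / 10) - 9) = -256059 / 27965 - 1188 * sqrt(2) / 27965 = -9.22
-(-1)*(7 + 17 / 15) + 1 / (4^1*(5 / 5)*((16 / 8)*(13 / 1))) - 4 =6463 / 1560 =4.14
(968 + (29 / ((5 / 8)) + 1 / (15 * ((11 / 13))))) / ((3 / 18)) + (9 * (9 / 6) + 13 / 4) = 1342797 / 220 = 6103.62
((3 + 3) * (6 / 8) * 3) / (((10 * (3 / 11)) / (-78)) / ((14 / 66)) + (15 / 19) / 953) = -82.31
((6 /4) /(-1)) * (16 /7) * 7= -24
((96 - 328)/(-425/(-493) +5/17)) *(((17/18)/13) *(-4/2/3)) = 972196/100035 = 9.72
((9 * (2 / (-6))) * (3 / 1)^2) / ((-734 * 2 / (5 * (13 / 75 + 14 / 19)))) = 11673 / 139460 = 0.08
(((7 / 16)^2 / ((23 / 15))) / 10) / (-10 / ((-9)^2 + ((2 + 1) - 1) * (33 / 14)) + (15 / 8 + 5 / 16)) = 315 / 52256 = 0.01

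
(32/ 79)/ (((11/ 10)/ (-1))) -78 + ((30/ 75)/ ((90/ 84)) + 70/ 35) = -4952968/ 65175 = -75.99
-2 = -2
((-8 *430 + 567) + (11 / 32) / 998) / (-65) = 91752117 / 2075840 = 44.20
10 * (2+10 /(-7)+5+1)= 460 /7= 65.71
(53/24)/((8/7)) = 371/192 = 1.93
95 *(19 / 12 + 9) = 12065 / 12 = 1005.42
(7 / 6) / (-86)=-7 / 516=-0.01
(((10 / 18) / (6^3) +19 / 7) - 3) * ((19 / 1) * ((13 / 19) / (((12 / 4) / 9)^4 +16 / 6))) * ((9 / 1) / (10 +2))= -50089 / 48608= -1.03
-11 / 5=-2.20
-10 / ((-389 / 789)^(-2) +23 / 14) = -21184940 / 12195677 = -1.74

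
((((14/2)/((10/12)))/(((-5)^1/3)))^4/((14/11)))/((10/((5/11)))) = 9001692/390625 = 23.04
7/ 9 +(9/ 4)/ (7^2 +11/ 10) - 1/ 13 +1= 68221/ 39078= 1.75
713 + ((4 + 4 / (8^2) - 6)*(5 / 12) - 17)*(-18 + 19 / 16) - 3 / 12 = 3109279 / 3072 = 1012.14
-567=-567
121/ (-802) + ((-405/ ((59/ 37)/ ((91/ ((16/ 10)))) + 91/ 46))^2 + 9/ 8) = 3895934743154373125/ 95605305826312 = 40750.19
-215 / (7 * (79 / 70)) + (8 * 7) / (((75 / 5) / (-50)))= -50690 / 237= -213.88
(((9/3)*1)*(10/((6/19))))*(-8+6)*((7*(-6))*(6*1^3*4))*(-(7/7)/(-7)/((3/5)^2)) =76000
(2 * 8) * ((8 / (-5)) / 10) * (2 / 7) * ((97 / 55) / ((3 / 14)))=-24832 / 4125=-6.02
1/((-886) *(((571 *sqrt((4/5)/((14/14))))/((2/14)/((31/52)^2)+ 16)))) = -27584 *sqrt(5)/1701614831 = -0.00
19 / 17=1.12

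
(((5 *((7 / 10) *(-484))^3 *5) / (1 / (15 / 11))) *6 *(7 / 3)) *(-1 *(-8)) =-148486445184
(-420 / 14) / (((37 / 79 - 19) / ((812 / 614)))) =80185 / 37454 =2.14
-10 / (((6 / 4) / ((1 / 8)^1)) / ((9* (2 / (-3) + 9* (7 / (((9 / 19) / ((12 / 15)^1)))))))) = -793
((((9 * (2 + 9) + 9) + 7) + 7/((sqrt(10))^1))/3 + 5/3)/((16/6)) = 7 * sqrt(10)/80 + 15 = 15.28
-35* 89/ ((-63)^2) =-445/ 567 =-0.78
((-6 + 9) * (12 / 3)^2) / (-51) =-0.94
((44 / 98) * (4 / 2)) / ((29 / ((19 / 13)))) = 836 / 18473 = 0.05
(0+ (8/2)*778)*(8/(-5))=-24896/5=-4979.20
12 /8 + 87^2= 15141 /2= 7570.50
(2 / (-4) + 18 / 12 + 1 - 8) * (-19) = 114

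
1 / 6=0.17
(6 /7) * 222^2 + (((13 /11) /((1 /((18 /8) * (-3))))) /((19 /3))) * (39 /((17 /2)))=2100985155 /49742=42237.65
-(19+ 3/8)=-155/8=-19.38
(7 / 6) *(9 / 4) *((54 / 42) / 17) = 27 / 136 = 0.20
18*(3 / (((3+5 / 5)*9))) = 3 / 2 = 1.50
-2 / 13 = -0.15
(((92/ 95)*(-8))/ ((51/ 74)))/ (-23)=2368/ 4845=0.49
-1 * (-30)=30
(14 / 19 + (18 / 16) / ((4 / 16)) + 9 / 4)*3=1707 / 76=22.46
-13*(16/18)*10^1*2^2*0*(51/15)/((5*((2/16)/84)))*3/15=0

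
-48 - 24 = -72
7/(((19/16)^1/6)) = 672/19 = 35.37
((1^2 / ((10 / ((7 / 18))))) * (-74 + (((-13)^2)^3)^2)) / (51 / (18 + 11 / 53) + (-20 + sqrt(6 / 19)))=-9925645764676262501951 / 188213775156 - 30374063045358842005 * sqrt(114) / 188213775156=-54459095802.89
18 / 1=18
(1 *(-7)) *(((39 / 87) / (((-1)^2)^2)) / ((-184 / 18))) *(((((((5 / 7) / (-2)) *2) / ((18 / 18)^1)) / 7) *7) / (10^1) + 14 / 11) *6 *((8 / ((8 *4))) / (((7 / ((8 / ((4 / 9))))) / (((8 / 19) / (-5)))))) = -0.12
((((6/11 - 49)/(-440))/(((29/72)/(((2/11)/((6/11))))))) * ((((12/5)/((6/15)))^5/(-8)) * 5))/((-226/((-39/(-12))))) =5051241/793034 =6.37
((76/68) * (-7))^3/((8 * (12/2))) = -2352637/235824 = -9.98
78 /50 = 1.56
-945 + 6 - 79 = -1018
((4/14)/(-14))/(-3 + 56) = -1/2597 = -0.00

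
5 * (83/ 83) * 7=35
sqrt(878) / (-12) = -sqrt(878) / 12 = -2.47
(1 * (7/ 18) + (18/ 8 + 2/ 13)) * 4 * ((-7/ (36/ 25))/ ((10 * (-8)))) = 45745/ 67392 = 0.68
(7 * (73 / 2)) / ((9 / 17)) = 8687 / 18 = 482.61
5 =5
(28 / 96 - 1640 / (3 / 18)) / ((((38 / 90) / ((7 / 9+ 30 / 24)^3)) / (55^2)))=-587797311.34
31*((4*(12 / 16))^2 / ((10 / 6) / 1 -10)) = -837 / 25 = -33.48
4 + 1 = 5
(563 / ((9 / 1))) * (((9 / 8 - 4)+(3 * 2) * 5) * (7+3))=610855 / 36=16968.19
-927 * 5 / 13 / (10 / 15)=-13905 / 26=-534.81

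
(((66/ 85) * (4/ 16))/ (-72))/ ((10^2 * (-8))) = 11/ 3264000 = 0.00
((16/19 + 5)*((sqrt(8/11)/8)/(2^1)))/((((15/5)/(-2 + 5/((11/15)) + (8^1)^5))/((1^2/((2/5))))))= 66692685*sqrt(22)/36784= 8504.14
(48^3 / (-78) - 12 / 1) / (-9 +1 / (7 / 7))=4647 / 26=178.73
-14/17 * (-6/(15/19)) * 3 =1596/85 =18.78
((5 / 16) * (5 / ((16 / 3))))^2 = 5625 / 65536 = 0.09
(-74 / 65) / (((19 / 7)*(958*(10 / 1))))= -0.00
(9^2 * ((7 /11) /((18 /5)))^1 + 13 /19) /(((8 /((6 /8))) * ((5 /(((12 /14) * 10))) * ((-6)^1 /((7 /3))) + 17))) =18813 /207328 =0.09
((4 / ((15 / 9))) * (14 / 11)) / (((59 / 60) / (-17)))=-34272 / 649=-52.81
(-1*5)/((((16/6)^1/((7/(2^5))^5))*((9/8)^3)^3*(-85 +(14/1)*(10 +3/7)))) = -84035/15755099886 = -0.00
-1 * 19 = -19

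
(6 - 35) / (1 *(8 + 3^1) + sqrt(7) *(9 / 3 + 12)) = 319 / 1454 - 435 *sqrt(7) / 1454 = -0.57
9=9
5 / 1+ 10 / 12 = 35 / 6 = 5.83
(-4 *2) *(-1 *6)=48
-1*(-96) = 96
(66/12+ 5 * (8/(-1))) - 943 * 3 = -5727/2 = -2863.50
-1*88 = -88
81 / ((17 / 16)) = 1296 / 17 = 76.24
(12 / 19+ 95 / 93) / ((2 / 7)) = 20447 / 3534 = 5.79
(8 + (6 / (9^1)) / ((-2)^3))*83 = 7885 / 12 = 657.08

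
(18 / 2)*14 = 126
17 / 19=0.89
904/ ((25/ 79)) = 2856.64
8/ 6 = 4/ 3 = 1.33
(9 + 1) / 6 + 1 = 8 / 3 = 2.67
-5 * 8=-40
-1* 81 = -81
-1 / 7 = -0.14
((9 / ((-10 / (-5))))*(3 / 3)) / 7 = 9 / 14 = 0.64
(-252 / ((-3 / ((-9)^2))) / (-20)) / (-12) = 567 / 20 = 28.35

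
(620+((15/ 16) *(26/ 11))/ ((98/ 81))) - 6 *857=-38981933/ 8624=-4520.17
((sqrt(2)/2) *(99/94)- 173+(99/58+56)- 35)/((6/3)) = -8717/116+99 *sqrt(2)/376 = -74.77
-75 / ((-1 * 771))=25 / 257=0.10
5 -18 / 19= 77 / 19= 4.05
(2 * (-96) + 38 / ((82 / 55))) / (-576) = 6827 / 23616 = 0.29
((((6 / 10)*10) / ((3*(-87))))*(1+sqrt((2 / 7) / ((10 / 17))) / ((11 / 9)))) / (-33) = 2*sqrt(595) / 122815+2 / 2871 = 0.00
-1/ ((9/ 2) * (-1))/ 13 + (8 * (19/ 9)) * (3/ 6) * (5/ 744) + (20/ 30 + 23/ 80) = 894863/ 870480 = 1.03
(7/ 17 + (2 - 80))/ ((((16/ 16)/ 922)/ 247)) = -300381146/ 17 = -17669479.18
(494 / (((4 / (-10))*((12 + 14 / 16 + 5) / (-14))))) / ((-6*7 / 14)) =-10640 / 33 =-322.42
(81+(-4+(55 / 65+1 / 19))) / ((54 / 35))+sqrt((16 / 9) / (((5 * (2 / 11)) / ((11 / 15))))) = 22 * sqrt(6) / 45+673435 / 13338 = 51.69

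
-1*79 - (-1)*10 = -69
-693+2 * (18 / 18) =-691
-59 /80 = -0.74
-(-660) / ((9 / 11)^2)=26620 / 27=985.93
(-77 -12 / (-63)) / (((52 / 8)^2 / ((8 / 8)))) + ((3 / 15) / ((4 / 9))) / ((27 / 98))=-0.18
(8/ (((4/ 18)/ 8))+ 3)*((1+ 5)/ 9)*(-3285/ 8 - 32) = -343477/ 4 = -85869.25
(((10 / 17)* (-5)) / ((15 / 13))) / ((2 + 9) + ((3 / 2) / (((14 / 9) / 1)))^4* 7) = -11415040 / 76363779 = -0.15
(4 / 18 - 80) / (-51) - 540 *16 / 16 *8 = -1982162 / 459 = -4318.44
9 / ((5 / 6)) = 54 / 5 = 10.80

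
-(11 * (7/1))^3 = -456533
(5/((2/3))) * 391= 5865/2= 2932.50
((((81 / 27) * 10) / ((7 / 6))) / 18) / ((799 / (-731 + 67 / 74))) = -270135 / 206941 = -1.31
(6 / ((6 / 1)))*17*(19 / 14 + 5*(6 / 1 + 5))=13413 / 14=958.07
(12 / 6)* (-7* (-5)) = 70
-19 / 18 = -1.06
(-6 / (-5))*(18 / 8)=27 / 10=2.70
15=15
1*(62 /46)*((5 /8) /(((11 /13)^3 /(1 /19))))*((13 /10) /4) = 885391 /37225408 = 0.02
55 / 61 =0.90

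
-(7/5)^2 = -49/25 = -1.96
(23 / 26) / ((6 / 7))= 1.03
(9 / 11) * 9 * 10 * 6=4860 / 11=441.82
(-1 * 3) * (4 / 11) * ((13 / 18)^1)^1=-26 / 33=-0.79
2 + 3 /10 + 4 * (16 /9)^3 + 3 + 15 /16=1674491 /58320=28.71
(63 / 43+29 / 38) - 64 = -100935 / 1634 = -61.77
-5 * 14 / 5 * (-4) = 56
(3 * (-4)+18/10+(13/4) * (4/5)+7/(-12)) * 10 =-491/6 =-81.83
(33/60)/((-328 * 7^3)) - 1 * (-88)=198007029/2250080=88.00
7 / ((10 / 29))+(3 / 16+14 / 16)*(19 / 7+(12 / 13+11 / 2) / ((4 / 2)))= 774481 / 29120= 26.60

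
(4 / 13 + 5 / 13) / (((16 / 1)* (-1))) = -9 / 208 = -0.04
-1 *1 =-1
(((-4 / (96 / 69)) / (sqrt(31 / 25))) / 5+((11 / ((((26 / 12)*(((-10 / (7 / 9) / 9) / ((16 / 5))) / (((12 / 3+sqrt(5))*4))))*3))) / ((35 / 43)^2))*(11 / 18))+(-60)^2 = -7159328*sqrt(5) / 511875 - 23*sqrt(31) / 248+1814112688 / 511875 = 3512.26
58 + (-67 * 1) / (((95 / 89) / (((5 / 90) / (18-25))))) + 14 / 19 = 59.24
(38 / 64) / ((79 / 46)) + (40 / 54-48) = -1601065 / 34128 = -46.91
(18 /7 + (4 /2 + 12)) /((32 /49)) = 203 /8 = 25.38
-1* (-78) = 78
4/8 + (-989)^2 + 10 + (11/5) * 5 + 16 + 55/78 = 38148209/39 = 978159.21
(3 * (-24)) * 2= -144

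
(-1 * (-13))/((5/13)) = 169/5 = 33.80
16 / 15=1.07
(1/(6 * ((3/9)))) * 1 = 1/2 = 0.50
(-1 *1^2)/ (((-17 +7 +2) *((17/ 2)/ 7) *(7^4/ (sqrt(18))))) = 3 *sqrt(2)/ 23324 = 0.00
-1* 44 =-44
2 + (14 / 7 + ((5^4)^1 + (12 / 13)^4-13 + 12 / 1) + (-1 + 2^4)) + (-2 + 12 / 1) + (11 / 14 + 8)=264907969 / 399854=662.51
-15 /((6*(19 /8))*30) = -2 /57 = -0.04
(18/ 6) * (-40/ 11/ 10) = -12/ 11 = -1.09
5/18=0.28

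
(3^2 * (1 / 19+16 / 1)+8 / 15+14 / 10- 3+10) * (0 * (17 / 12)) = 0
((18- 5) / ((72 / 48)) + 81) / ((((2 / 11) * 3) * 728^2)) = 2959 / 9539712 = 0.00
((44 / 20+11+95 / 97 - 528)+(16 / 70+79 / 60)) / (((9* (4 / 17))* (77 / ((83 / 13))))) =-29447709689 / 1468106640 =-20.06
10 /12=5 /6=0.83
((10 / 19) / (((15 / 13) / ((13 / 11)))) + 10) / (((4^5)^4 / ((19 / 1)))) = 413 / 2267742732288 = 0.00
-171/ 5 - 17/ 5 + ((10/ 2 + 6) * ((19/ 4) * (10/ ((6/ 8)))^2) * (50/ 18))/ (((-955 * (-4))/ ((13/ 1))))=3883952/ 77355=50.21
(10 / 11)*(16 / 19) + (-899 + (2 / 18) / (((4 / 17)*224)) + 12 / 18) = -1512735647 / 1685376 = -897.57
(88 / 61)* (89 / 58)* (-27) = -105732 / 1769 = -59.77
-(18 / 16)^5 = -59049 / 32768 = -1.80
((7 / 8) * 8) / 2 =3.50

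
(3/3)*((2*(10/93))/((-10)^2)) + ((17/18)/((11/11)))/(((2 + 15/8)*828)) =706/288765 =0.00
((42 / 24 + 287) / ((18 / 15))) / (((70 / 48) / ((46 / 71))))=7590 / 71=106.90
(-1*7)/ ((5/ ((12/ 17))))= -0.99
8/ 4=2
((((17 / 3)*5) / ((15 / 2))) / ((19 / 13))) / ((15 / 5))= 442 / 513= 0.86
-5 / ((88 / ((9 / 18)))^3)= -5 / 5451776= -0.00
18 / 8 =2.25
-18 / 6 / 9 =-1 / 3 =-0.33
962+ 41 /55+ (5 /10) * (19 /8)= 963.93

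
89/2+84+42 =170.50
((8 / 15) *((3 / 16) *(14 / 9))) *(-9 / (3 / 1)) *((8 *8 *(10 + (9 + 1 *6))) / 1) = -2240 / 3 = -746.67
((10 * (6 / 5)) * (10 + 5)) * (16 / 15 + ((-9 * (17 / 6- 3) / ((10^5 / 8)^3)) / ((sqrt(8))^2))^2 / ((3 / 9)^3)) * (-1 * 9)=-84375000000000000000000019683 / 48828125000000000000000000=-1728.00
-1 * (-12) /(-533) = -12 /533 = -0.02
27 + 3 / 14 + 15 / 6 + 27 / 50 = 10589 / 350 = 30.25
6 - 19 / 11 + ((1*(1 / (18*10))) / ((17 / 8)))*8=36131 / 8415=4.29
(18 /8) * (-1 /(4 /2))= -9 /8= -1.12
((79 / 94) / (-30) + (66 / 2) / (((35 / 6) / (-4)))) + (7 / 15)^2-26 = -14342731 / 296100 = -48.44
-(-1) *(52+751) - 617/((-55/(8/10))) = 223293/275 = 811.97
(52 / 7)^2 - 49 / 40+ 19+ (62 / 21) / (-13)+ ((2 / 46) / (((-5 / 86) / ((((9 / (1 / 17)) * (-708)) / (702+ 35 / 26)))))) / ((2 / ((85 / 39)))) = 6373633390441 / 32150740440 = 198.24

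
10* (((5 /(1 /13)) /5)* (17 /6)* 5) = 5525 /3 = 1841.67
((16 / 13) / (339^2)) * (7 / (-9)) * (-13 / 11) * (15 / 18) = 280 / 34131537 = 0.00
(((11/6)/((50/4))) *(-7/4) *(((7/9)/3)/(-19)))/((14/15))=77/20520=0.00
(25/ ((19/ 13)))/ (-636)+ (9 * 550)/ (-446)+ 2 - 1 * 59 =-183580099/ 2694732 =-68.13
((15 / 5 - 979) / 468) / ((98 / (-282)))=11468 / 1911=6.00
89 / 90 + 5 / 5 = 179 / 90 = 1.99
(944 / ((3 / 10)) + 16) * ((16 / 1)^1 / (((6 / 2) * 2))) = 75904 / 9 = 8433.78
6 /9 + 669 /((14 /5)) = 10063 /42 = 239.60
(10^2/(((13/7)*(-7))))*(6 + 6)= -1200/13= -92.31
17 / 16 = 1.06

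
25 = 25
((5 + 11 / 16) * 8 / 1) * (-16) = -728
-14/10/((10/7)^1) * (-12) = 294/25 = 11.76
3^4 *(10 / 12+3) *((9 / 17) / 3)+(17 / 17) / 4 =3743 / 68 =55.04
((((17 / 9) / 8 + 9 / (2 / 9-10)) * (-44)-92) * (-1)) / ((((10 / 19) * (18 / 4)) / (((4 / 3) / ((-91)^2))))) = 42332 / 10061415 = 0.00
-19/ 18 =-1.06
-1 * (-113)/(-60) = -113/60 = -1.88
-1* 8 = -8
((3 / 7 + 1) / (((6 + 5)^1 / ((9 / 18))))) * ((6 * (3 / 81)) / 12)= 5 / 4158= 0.00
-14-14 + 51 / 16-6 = -30.81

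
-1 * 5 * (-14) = 70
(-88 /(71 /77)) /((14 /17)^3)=-594473 /3479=-170.87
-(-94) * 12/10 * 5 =564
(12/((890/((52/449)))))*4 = 1248/199805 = 0.01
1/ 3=0.33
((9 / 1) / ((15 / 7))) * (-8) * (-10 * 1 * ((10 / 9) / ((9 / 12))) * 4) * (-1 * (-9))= 17920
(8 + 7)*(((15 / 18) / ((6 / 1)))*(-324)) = -675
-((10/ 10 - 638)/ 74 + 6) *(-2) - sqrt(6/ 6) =-230/ 37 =-6.22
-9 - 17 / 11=-116 / 11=-10.55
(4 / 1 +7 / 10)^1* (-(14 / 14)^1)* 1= -47 / 10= -4.70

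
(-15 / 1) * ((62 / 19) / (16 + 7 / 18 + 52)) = -16740 / 23389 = -0.72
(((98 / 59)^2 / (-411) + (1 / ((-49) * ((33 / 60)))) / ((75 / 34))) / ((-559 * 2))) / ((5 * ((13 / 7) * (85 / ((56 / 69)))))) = 40329232 / 1863198844524875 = 0.00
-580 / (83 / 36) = -20880 / 83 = -251.57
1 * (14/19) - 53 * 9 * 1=-9049/19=-476.26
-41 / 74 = -0.55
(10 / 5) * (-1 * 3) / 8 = -3 / 4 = -0.75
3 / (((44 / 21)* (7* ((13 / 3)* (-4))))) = -27 / 2288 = -0.01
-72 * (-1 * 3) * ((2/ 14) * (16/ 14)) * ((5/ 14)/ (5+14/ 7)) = 4320/ 2401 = 1.80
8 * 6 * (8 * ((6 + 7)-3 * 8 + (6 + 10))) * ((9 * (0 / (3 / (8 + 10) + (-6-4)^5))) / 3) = 0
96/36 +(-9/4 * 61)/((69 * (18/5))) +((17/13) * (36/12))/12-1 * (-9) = 11.44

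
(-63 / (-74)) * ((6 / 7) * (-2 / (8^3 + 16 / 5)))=-135 / 47656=-0.00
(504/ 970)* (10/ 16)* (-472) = -14868/ 97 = -153.28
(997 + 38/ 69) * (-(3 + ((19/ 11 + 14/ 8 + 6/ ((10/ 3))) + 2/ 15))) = -382080881/ 45540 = -8390.01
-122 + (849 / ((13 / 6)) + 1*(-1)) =3495 / 13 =268.85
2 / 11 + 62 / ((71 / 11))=7644 / 781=9.79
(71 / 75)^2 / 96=5041 / 540000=0.01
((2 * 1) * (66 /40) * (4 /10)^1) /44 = 3 /100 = 0.03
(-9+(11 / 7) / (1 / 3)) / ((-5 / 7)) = 6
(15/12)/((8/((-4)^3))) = -10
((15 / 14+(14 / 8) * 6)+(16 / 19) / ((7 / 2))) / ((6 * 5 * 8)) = 0.05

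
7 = 7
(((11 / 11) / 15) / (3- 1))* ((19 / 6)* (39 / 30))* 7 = 1729 / 1800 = 0.96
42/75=14/25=0.56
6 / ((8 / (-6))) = -4.50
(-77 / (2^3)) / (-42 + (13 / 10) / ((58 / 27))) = 11165 / 48018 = 0.23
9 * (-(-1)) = 9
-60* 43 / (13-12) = -2580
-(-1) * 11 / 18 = 11 / 18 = 0.61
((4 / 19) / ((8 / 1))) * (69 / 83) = 69 / 3154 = 0.02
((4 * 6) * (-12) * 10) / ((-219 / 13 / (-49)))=-611520 / 73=-8376.99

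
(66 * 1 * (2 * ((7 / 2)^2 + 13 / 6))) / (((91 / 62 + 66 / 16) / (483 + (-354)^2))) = 3124741224 / 73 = 42804674.30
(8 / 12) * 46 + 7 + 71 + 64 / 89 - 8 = 27070 / 267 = 101.39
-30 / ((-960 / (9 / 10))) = 9 / 320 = 0.03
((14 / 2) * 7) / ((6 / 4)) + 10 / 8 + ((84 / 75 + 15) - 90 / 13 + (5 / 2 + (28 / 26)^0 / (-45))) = 533419 / 11700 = 45.59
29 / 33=0.88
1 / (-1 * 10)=-1 / 10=-0.10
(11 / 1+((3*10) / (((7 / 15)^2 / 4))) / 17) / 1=36163 / 833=43.41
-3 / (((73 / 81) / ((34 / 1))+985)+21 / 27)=-8262 / 2714905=-0.00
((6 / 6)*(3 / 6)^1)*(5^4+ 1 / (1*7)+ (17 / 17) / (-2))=8745 / 28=312.32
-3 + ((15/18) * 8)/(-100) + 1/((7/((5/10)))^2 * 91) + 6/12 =-686671/267540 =-2.57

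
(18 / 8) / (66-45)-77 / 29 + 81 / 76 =-5717 / 3857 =-1.48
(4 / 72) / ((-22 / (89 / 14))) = -89 / 5544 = -0.02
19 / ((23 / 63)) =1197 / 23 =52.04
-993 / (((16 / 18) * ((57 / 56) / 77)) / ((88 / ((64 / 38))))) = -17662491 / 4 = -4415622.75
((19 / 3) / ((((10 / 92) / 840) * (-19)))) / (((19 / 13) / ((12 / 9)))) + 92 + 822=-81854 / 57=-1436.04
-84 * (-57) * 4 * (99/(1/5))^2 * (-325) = -1525133610000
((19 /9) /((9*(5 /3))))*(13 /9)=247 /1215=0.20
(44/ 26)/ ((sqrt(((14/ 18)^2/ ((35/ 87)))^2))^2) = 400950/ 535717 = 0.75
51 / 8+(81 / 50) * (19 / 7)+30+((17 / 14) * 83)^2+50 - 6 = 100376817 / 9800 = 10242.53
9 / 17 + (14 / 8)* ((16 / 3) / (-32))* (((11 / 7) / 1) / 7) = 1325 / 2856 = 0.46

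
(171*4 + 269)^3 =865523177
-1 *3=-3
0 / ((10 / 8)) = 0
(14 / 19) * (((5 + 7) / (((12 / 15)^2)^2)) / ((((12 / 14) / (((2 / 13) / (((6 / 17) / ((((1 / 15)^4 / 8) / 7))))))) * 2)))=119 / 61461504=0.00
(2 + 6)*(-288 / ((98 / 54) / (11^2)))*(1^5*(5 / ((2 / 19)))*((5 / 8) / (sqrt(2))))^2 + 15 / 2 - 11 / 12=-39804307379 / 588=-67694400.30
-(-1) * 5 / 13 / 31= 5 / 403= 0.01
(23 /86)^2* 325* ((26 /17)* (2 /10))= 447005 /62866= 7.11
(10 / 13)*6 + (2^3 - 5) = 99 / 13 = 7.62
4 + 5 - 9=0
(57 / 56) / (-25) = -57 / 1400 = -0.04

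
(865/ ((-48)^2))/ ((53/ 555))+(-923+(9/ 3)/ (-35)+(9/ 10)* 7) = -260097745/ 284928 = -912.85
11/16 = 0.69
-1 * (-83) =83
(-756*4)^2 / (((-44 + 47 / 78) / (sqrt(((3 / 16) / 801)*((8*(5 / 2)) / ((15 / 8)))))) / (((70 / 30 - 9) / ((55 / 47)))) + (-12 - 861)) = -42386513781620736 / 3923095411903 - 554785209538560*sqrt(178) / 3923095411903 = -12691.07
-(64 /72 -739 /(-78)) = -2425 /234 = -10.36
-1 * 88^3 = -681472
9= 9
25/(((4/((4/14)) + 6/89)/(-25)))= -55625/1252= -44.43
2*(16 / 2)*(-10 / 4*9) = -360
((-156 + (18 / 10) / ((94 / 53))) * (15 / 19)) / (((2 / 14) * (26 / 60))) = -22945545 / 11609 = -1976.53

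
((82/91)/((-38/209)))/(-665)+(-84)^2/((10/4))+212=3034.41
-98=-98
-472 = -472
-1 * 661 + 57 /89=-58772 /89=-660.36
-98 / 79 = -1.24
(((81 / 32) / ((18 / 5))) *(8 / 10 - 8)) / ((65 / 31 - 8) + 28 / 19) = 47709 / 41744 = 1.14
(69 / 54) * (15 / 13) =115 / 78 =1.47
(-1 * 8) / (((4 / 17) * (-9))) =3.78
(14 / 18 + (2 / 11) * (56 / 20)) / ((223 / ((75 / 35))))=0.01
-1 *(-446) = 446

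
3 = 3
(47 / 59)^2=2209 / 3481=0.63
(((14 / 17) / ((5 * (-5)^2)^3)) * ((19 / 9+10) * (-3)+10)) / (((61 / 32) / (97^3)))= -32301322816 / 6076171875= -5.32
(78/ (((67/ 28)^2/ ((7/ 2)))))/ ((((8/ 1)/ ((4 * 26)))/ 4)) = 11129664/ 4489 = 2479.32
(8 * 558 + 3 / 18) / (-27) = -26785 / 162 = -165.34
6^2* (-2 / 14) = -36 / 7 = -5.14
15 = 15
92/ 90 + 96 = 4366/ 45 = 97.02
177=177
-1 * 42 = -42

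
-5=-5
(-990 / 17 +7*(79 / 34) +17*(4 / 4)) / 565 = -849 / 19210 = -0.04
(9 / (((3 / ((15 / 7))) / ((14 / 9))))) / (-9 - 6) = -2 / 3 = -0.67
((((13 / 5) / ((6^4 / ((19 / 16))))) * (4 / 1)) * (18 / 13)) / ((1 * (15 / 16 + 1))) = 19 / 2790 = 0.01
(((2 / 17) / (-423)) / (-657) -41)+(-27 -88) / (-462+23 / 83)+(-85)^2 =1300755101227445 / 181056515301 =7184.25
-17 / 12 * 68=-289 / 3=-96.33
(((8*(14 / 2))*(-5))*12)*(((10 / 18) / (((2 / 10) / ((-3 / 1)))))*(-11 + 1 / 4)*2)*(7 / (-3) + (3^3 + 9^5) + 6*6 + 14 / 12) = -106754165000 / 3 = -35584721666.67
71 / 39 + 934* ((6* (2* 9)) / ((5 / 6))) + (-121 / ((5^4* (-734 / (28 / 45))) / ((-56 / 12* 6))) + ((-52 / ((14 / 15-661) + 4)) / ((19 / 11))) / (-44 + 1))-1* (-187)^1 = 10061174238950614096 / 82988876221875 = 121235.21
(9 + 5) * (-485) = -6790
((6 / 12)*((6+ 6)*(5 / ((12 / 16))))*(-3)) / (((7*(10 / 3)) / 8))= -41.14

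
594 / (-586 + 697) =198 / 37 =5.35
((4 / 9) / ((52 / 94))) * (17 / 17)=0.80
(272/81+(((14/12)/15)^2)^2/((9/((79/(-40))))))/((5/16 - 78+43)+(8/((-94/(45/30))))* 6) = -3727805485087/39357634725000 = -0.09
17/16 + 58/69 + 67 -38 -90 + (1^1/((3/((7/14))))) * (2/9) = -586819/9936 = -59.06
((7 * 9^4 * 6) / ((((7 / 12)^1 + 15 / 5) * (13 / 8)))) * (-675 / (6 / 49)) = -145827410400 / 559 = -260871932.74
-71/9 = -7.89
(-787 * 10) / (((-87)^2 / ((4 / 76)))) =-7870 / 143811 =-0.05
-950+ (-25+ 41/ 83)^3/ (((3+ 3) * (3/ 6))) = -3348189418/ 571787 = -5855.66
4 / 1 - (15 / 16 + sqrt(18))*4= -16.72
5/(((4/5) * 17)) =25/68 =0.37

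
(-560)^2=313600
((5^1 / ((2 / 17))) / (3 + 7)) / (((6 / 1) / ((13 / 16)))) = 221 / 384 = 0.58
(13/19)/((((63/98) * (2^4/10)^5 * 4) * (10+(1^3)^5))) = 284375/123273216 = 0.00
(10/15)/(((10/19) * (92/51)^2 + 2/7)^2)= 39889880163/238960288562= 0.17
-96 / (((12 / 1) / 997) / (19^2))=-2879336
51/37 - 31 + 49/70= -10701/370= -28.92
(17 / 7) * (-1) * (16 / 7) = -272 / 49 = -5.55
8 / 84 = 2 / 21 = 0.10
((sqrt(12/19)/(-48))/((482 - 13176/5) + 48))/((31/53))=265 * sqrt(57)/148795536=0.00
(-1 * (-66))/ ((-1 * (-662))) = 33/ 331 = 0.10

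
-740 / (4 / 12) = -2220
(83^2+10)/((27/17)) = 117283/27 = 4343.81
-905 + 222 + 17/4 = -2715/4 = -678.75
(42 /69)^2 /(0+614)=98 /162403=0.00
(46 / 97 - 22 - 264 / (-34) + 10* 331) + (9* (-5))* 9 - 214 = 4414767 / 1649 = 2677.24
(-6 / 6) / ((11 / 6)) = -6 / 11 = -0.55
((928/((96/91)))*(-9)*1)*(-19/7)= 21489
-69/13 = -5.31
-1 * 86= -86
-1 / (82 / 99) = -99 / 82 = -1.21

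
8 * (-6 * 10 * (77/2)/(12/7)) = -10780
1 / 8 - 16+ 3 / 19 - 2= -2693 / 152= -17.72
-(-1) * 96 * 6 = 576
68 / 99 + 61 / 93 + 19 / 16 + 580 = 28604567 / 49104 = 582.53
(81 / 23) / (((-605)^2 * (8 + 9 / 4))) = 324 / 345161575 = 0.00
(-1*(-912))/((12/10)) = 760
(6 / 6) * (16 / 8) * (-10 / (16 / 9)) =-45 / 4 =-11.25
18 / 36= 1 / 2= 0.50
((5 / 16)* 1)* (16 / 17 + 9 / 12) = 575 / 1088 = 0.53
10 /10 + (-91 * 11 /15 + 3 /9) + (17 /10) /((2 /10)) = -569 /10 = -56.90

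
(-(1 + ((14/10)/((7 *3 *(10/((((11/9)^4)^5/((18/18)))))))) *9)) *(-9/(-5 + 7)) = 875377752583508822551/45028390589099736300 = 19.44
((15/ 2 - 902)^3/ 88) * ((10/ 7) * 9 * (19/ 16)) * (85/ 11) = -416117578114575/ 433664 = -959539131.94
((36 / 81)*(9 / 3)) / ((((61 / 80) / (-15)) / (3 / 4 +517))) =-828400 / 61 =-13580.33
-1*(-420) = 420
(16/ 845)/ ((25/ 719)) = 11504/ 21125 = 0.54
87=87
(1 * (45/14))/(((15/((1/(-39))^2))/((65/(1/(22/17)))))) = 55/4641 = 0.01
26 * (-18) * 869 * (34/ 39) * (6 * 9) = -19145808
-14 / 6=-7 / 3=-2.33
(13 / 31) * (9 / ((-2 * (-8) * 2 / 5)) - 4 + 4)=585 / 992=0.59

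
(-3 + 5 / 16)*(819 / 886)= -35217 / 14176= -2.48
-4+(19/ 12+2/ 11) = -295/ 132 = -2.23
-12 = -12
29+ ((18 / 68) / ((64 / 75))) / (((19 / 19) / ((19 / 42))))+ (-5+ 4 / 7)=752819 / 30464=24.71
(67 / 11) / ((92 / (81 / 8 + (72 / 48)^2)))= 0.82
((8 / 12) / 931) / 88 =1 / 122892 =0.00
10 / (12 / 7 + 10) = 35 / 41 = 0.85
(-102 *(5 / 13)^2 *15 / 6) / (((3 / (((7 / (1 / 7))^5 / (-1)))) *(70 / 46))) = 394456508425 / 169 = 2334062180.03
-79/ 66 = -1.20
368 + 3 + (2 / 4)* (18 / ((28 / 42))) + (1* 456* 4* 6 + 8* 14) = 22881 / 2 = 11440.50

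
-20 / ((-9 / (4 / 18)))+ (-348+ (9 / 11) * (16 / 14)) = -2161564 / 6237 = -346.57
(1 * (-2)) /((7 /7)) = -2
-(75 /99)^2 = -625 /1089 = -0.57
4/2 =2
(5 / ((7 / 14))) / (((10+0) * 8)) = 1 / 8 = 0.12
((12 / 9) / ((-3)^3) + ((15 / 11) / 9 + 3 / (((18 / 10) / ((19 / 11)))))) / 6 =1328 / 2673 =0.50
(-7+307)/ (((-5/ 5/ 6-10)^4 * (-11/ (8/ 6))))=-518400/ 152304251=-0.00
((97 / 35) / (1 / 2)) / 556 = 97 / 9730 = 0.01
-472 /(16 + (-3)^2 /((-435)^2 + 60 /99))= -2947378040 /99911417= -29.50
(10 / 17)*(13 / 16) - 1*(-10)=10.48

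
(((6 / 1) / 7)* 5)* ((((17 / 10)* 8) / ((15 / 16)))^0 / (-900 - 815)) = -6 / 2401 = -0.00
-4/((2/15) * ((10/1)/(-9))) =27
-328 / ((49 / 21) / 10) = -9840 / 7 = -1405.71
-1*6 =-6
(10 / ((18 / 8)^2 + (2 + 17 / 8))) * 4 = 640 / 147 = 4.35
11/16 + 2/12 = 41/48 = 0.85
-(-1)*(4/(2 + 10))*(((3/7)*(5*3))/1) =15/7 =2.14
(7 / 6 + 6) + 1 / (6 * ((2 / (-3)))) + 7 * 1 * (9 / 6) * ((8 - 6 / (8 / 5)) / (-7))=13 / 24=0.54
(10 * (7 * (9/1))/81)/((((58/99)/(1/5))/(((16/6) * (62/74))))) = 19096/3219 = 5.93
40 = 40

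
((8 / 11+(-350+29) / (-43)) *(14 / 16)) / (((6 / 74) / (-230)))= -115416875 / 5676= -20334.19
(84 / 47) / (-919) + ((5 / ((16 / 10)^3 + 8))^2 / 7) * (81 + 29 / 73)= 50078435949347 / 25229454245856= 1.98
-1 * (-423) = 423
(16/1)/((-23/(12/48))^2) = 1/529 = 0.00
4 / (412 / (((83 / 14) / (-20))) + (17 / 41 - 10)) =-0.00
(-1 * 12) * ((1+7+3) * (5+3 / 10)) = -3498 / 5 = -699.60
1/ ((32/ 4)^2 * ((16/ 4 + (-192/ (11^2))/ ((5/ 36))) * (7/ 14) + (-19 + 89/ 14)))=-4235/ 4432928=-0.00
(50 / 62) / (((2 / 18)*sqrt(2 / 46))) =34.81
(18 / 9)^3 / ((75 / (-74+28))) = -368 / 75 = -4.91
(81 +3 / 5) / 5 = 408 / 25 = 16.32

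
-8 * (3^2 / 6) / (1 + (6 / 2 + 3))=-12 / 7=-1.71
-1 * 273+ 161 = -112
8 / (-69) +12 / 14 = 358 / 483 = 0.74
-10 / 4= -5 / 2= -2.50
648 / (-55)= -648 / 55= -11.78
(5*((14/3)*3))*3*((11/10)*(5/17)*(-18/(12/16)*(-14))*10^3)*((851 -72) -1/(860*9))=12999513604000/731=17783192344.73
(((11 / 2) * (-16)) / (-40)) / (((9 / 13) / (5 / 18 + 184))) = 585.59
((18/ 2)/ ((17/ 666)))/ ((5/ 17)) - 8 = 5954/ 5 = 1190.80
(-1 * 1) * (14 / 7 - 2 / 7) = -12 / 7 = -1.71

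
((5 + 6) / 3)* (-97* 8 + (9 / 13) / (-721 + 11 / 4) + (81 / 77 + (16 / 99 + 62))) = -18448974337 / 7058961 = -2613.55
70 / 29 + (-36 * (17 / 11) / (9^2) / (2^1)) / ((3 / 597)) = -189284 / 2871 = -65.93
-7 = -7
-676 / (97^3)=-676 / 912673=-0.00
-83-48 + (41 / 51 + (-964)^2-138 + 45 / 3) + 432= 47403215 / 51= 929474.80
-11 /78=-0.14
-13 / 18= -0.72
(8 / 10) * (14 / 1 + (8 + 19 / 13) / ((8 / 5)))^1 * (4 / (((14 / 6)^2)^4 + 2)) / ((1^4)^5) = 27175662 / 375564995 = 0.07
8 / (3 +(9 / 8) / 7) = 448 / 177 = 2.53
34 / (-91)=-34 / 91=-0.37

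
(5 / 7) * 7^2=35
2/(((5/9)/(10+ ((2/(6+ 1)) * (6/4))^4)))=433638/12005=36.12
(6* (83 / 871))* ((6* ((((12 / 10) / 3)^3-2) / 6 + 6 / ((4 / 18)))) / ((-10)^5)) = -0.00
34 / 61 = 0.56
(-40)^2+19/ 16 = 25619/ 16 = 1601.19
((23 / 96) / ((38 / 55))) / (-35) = -253 / 25536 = -0.01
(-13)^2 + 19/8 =1371/8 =171.38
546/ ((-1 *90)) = -91/ 15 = -6.07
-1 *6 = -6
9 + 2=11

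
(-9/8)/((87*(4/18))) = -27/464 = -0.06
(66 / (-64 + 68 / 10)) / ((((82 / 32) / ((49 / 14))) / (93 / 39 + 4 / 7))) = -32280 / 6929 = -4.66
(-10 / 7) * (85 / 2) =-425 / 7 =-60.71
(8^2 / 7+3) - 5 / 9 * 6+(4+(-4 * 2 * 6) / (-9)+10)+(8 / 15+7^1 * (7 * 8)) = 44171 / 105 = 420.68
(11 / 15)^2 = 121 / 225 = 0.54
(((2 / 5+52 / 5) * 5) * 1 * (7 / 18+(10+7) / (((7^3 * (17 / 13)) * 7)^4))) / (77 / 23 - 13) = -26287015450052228047 / 12082230703745278762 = -2.18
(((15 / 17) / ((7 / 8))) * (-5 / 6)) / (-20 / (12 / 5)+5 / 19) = 285 / 2737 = 0.10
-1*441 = -441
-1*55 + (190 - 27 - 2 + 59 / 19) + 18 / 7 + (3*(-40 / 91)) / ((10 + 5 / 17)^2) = 1182538341 / 10590125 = 111.66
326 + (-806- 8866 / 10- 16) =-6913 / 5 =-1382.60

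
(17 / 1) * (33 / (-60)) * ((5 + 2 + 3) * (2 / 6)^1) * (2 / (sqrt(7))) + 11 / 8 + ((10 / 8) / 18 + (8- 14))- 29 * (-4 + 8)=-1085 / 9- 187 * sqrt(7) / 21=-144.12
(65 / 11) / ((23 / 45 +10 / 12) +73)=5850 / 73601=0.08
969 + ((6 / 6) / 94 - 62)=85259 / 94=907.01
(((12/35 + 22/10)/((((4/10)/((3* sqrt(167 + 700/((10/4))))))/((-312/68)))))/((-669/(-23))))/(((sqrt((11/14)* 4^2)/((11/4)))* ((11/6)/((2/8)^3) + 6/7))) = -239499* sqrt(68838)/150548192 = -0.42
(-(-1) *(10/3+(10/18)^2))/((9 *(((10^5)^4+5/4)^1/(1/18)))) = 118/524880000000000000006561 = 0.00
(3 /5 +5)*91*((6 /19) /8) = 1911 /95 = 20.12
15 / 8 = 1.88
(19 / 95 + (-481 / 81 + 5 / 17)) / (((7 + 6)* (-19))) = 37483 / 1700595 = 0.02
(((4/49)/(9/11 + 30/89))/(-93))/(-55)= 356/25769835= 0.00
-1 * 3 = -3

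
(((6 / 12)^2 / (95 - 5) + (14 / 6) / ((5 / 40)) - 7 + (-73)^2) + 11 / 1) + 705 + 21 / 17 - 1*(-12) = 37147817 / 6120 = 6069.90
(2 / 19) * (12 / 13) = 24 / 247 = 0.10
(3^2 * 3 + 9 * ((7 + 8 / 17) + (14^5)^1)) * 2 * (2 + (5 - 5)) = 329154696 / 17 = 19362040.94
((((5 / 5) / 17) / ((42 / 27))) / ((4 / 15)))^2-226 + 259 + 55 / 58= 892784813 / 26282816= 33.97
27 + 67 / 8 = 283 / 8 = 35.38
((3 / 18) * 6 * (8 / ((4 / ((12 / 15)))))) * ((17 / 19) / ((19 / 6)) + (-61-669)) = -2107424 / 1805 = -1167.55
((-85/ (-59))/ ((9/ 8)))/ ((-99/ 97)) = -65960/ 52569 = -1.25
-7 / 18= -0.39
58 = 58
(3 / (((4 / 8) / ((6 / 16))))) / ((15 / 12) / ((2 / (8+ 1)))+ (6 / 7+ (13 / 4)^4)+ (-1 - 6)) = 448 / 22111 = 0.02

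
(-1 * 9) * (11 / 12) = -8.25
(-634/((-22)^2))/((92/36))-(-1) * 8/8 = 2713/5566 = 0.49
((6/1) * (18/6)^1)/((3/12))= 72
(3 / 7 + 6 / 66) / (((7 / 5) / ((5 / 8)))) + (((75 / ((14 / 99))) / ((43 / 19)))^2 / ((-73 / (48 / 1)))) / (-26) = 1313761608875 / 945783839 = 1389.07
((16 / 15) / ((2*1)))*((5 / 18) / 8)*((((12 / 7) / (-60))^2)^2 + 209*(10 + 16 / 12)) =10663441253 / 243101250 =43.86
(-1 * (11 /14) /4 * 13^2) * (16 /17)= -3718 /119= -31.24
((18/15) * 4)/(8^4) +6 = 6.00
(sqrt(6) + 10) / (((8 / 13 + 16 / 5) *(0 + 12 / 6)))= 1.63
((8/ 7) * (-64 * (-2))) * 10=10240/ 7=1462.86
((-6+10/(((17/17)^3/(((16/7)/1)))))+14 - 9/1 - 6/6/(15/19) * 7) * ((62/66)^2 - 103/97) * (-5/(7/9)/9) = 1.66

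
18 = 18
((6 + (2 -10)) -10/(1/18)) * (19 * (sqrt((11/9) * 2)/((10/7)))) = -12103 * sqrt(22)/15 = -3784.54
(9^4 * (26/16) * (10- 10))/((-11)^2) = 0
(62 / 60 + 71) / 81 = 2161 / 2430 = 0.89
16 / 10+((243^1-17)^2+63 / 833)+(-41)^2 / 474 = 14406437053 / 282030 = 51081.22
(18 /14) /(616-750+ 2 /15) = -135 /14056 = -0.01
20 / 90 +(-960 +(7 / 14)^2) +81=-31627 / 36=-878.53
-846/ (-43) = 846/ 43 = 19.67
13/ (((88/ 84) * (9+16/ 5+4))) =455/ 594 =0.77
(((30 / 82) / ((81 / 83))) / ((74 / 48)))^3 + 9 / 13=23380541348693 / 33084732149001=0.71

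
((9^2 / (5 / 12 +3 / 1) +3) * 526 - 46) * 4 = 2296336 / 41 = 56008.20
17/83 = 0.20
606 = 606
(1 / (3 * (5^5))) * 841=841 / 9375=0.09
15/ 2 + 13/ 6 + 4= 41/ 3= 13.67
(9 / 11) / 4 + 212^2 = 1977545 / 44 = 44944.20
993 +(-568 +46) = 471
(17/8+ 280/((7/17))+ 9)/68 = 5529/544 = 10.16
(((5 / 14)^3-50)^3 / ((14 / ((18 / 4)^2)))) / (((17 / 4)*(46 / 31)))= -28591.33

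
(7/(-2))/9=-7/18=-0.39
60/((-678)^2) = 5/38307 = 0.00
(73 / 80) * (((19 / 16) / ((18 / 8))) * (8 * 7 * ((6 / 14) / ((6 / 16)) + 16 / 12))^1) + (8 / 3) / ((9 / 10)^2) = 170279 / 2430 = 70.07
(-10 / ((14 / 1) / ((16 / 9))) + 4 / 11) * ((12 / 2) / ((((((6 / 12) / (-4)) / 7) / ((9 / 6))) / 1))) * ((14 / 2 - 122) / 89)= -577760 / 979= -590.15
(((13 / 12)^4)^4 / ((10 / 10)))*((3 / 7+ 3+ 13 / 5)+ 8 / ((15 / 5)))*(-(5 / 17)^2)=-3037626820921215974165 / 1122062567233976008704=-2.71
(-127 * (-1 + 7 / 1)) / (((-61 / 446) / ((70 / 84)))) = 283210 / 61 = 4642.79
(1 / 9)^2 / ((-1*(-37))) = 1 / 2997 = 0.00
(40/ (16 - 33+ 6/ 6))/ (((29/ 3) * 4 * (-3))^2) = -5/ 26912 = -0.00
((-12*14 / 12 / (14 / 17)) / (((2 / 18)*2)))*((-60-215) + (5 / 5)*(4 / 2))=41769 / 2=20884.50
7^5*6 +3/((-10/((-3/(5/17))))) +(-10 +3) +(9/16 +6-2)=40337049/400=100842.62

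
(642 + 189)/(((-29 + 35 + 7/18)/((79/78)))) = 196947/1495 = 131.74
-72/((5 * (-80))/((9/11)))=81/550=0.15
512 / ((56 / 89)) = 5696 / 7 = 813.71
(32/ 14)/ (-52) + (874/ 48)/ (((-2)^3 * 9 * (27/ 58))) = -1246555/ 2122848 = -0.59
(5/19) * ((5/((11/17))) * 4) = 1700/209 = 8.13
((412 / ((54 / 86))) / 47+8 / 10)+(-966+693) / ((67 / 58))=-94191778 / 425115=-221.57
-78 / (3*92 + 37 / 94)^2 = -689208 / 675012361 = -0.00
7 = 7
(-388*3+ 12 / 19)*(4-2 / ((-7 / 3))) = -5650.65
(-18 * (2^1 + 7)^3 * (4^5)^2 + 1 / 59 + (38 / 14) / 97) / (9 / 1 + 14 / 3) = -1653647685446376 / 1642501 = -1006786410.14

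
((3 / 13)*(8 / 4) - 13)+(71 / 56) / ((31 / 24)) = -32602 / 2821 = -11.56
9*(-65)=-585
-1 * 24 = -24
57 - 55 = 2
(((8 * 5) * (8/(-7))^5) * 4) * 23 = -120586240/16807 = -7174.76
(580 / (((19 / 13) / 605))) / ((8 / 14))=7982975 / 19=420156.58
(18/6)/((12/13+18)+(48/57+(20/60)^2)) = 6669/44185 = 0.15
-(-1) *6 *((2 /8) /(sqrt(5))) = 3 *sqrt(5) /10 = 0.67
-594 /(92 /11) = -3267 /46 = -71.02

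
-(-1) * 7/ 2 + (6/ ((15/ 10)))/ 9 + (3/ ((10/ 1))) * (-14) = -23/ 90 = -0.26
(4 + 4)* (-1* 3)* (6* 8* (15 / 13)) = -17280 / 13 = -1329.23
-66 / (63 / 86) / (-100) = 473 / 525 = 0.90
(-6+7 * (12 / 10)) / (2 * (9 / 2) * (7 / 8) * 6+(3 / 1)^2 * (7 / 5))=0.04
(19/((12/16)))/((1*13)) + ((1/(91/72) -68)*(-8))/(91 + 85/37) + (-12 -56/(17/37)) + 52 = -297067052/4005183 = -74.17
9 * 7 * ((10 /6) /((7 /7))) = 105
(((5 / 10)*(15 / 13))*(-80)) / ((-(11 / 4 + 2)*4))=600 / 247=2.43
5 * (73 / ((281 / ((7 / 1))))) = 2555 / 281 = 9.09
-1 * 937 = -937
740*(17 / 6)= 6290 / 3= 2096.67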